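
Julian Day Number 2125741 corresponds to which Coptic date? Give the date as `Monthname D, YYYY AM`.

The proleptic Gregorian equivalent of JDN 2125741 is 25 December 1107.
In the Coptic calendar that day is Koiak 21, 824 AM.

Koiak 21, 824 AM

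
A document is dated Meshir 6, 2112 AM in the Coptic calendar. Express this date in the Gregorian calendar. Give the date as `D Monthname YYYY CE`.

17 February 2396 CE

Julian Day Number of the source date = 2596228.
Converting JDN 2596228 to the Gregorian calendar gives 17 February 2396 CE.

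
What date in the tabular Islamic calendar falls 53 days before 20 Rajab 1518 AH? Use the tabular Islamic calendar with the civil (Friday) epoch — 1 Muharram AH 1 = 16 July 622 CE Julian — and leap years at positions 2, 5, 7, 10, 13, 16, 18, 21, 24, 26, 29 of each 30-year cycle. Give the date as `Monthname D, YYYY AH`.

JDN of 20 Rajab 1518 AH = 2486210.
2486210 − 53 = 2486157.
JDN 2486157 in the tabular Islamic calendar is Jumada al-Awwal 26, 1518 AH.

Jumada al-Awwal 26, 1518 AH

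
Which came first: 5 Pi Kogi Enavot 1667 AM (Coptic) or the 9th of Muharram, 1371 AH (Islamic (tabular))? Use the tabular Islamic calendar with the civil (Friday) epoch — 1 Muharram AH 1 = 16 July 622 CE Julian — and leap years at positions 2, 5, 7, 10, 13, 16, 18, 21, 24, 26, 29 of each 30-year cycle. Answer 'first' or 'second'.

first

Converting both to JDN: 2433900 vs 2433930; the smaller is the first.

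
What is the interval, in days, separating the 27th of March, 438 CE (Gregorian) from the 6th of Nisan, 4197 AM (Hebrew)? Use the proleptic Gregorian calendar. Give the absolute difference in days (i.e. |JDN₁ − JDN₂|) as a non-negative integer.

363

First date → JDN 1881122; second date → JDN 1880759.
The interval is |1881122 − 1880759| = 363 days.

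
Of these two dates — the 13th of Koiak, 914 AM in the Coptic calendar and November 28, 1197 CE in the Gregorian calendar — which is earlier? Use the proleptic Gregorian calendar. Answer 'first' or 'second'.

second

First date → JDN 2158605; second date → JDN 2158587.
JDN 2158587 < JDN 2158605, so the second date is earlier.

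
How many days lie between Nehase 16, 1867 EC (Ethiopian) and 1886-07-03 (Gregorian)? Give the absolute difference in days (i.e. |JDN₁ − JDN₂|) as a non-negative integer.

First date → JDN 2406122; second date → JDN 2410091.
The interval is |2406122 − 2410091| = 3969 days.

3969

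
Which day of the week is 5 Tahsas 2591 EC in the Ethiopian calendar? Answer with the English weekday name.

Equivalently 18 December 2598 Gregorian, JDN 2670312.
2670312 ≡ 1 (mod 7); counting from Monday = 0 gives Tuesday.

Tuesday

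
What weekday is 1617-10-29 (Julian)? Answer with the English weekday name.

Equivalently 8 November 1617 Gregorian, JDN 2311969.
JDN 2311969 mod 7 = 2, and JDN 0 was a Monday, so this is a Wednesday.

Wednesday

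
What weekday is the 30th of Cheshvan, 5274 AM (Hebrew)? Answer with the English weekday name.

Sunday

Equivalently 9 November 1513 Gregorian, JDN 2273984.
JDN 2273984 mod 7 = 6, and JDN 0 was a Monday, so this is a Sunday.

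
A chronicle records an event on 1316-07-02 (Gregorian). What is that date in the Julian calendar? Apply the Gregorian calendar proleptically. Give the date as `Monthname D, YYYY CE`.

The Julian–Gregorian offset here is 8 days (Julian trailing).
2 July 1316 Gregorian − 8 days → 24 June 1316 Julian.

June 24, 1316 CE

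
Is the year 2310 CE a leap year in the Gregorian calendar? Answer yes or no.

no

2310 is not divisible by 4, so it is a common year.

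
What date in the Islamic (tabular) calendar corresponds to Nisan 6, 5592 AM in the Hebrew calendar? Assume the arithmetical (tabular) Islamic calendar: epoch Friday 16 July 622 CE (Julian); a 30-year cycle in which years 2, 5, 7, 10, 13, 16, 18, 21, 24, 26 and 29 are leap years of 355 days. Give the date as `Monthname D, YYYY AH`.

The source date corresponds to 6 April 1832 in the Gregorian calendar (JDN 2390280).
That day falls on 5 Dhu al-Qa'dah 1247 AH in the tabular Islamic calendar.

Dhu al-Qa'dah 5, 1247 AH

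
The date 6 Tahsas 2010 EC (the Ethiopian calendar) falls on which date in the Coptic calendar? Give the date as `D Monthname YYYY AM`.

Both dates share Julian Day Number 2458103; in the Coptic calendar that is 6 Koiak 1734 AM.

6 Koiak 1734 AM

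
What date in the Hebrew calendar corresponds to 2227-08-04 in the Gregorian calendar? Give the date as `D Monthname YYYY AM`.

Both dates share Julian Day Number 2534670; in the Hebrew calendar that is 20 Av 5987 AM.

20 Av 5987 AM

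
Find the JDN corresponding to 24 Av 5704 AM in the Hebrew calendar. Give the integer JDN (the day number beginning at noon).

In the Gregorian calendar the same day is 13 August 1944.
JDN 2451545 is 1 January 2000 CE (Gregorian); the target day is −20229 days from there, so JDN = 2431316.

2431316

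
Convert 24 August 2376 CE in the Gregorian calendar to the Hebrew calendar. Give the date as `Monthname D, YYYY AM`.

Elul 7, 6136 AM

Both dates share Julian Day Number 2589112; in the Hebrew calendar that is 7 Elul 6136 AM.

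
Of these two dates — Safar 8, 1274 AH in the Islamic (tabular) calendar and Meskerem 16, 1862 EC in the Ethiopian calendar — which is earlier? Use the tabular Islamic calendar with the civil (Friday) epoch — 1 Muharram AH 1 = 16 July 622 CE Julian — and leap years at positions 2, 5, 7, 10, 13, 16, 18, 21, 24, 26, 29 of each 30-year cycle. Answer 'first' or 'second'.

First date → JDN 2399586; second date → JDN 2403966.
JDN 2399586 < JDN 2403966, so the first date is earlier.

first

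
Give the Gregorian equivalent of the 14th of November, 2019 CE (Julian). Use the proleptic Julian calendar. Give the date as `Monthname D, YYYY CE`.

November 27, 2019 CE

The Julian–Gregorian offset here is 13 days (Julian trailing).
14 November 2019 Julian + 13 days → 27 November 2019 Gregorian.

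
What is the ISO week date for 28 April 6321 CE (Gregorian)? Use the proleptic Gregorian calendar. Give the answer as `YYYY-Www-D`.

6321-W17-4

The weekday is Thursday (ISO weekday 4).
That Thursday belongs to ISO week 17 of ISO year 6321.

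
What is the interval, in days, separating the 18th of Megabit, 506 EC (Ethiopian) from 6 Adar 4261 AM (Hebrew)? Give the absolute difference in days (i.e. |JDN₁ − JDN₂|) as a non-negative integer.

4780

JDN of the first date = 1908869.
JDN of the second date = 1904089.
|1904089 − 1908869| = 4780.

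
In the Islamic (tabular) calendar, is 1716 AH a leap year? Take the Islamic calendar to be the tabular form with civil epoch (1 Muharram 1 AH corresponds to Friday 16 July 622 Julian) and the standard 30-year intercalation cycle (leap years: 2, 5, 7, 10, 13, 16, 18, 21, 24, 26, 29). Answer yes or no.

no

Year 1716 AH is year 6 of its 30-year cycle; leap positions are 2, 5, 7, 10, 13, 16, 18, 21, 24, 26, 29, so it is a common year (354 days).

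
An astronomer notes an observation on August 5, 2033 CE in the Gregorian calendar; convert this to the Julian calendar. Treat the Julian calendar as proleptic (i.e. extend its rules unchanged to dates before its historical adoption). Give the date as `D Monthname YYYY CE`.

For dates in this range the Gregorian date is 13 days ahead of the Julian.
5 August 2033 Gregorian − 13 days → 23 July 2033 Julian.

23 July 2033 CE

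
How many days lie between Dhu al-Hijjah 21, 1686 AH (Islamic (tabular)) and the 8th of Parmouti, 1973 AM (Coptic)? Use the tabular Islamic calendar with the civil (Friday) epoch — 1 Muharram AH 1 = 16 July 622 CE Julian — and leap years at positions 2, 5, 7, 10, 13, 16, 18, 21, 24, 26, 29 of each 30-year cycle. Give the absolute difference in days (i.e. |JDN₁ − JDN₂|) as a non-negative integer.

373

First date → JDN 2545893; second date → JDN 2545520.
The interval is |2545893 − 2545520| = 373 days.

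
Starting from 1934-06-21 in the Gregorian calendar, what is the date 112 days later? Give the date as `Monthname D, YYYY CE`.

Counting 112 days forward from JDN 2427610 reaches JDN 2427722, which is October 11, 1934 CE.

October 11, 1934 CE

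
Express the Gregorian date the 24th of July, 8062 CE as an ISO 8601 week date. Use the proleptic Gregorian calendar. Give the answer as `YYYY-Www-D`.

The weekday is Monday (ISO weekday 1).
That Monday belongs to ISO week 30 of ISO year 8062.

8062-W30-1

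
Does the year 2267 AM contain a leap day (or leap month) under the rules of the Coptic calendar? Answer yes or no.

yes

2267 mod 4 = 3; in the Coptic calendar a year is leap when year mod 4 = 3, so it is a leap year.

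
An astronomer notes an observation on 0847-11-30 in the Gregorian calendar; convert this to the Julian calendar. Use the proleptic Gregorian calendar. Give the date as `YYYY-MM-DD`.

At this point the Julian calendar is 4 days behind the Gregorian.
30 November 847 Gregorian − 4 days → 26 November 847 Julian.

0847-11-26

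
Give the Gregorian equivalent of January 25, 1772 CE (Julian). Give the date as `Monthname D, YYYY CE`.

February 5, 1772 CE

The Julian–Gregorian offset here is 11 days (Julian trailing).
25 January 1772 Julian + 11 days → 5 February 1772 Gregorian.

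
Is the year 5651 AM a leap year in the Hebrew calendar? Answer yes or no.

yes

Hebrew year 5651 is year 8 of its 19-year Metonic cycle; leap years are at positions 3, 6, 8, 11, 14, 17, 19, so it is a leap year (13 months).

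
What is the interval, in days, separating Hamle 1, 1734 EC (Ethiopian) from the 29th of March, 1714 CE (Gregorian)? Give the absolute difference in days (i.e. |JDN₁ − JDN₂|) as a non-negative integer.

10326

JDN of the first date = 2357499.
JDN of the second date = 2347173.
|2347173 − 2357499| = 10326.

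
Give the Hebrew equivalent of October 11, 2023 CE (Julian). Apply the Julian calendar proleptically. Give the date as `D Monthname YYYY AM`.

9 Cheshvan 5784 AM

Both dates share Julian Day Number 2460242; in the Hebrew calendar that is 9 Cheshvan 5784 AM.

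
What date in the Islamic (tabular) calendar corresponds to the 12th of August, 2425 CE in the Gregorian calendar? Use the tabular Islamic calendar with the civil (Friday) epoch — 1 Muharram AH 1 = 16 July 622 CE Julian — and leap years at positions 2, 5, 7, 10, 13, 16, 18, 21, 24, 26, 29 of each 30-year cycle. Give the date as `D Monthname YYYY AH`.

Both dates share Julian Day Number 2606997; in the tabular Islamic calendar that is 27 Jumada al-Awwal 1859 AH.

27 Jumada al-Awwal 1859 AH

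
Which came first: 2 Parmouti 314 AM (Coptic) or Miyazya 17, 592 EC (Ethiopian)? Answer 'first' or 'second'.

First date → JDN 1939564; second date → JDN 1940310.
JDN 1939564 < JDN 1940310, so the first date is earlier.

first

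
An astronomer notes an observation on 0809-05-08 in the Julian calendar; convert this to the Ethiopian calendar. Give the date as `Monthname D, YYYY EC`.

Ginbot 13, 801 EC

The source date corresponds to 12 May 809 in the proleptic Gregorian calendar (JDN 2016673).
That day falls on 13 Ginbot 801 EC in the Ethiopian calendar.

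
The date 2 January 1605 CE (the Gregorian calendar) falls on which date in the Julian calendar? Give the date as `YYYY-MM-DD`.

1604-12-23

For dates in this range the Gregorian date is 10 days ahead of the Julian.
2 January 1605 Gregorian − 10 days → 23 December 1604 Julian.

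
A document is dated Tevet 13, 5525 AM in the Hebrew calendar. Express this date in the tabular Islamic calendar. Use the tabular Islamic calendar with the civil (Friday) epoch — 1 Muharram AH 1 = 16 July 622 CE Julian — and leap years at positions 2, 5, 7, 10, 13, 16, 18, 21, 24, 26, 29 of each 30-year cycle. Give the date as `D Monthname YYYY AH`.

13 Rajab 1178 AH

Julian Day Number of the source date = 2365719.
Converting JDN 2365719 to the tabular Islamic calendar gives 13 Rajab 1178 AH.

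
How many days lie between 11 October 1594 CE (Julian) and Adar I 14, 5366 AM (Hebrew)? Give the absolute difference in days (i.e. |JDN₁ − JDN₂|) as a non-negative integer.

4141

First date → JDN 2303550; second date → JDN 2307691.
The interval is |2303550 − 2307691| = 4141 days.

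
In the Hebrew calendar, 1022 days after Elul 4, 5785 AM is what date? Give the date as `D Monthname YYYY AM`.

21 Sivan 5788 AM

The starting date is JDN 2460916; 2460916 + 1022 = 2461938.
JDN 2461938 corresponds to 21 Sivan 5788 AM.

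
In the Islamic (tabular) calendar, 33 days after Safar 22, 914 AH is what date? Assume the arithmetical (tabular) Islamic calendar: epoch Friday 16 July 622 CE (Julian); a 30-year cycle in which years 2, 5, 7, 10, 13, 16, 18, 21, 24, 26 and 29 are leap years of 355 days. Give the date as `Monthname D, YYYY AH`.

Rabi' al-Awwal 26, 914 AH

The starting date is JDN 2272028; 2272028 + 33 = 2272061.
JDN 2272061 corresponds to Rabi' al-Awwal 26, 914 AH.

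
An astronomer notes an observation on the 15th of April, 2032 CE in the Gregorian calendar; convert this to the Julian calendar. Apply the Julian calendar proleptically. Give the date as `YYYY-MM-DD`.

For dates in this range the Gregorian date is 13 days ahead of the Julian.
15 April 2032 Gregorian − 13 days → 2 April 2032 Julian.

2032-04-02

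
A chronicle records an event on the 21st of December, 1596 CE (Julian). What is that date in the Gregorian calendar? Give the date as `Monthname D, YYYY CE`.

December 31, 1596 CE

For dates in this range the Gregorian date is 10 days ahead of the Julian.
21 December 1596 Julian + 10 days → 31 December 1596 Gregorian.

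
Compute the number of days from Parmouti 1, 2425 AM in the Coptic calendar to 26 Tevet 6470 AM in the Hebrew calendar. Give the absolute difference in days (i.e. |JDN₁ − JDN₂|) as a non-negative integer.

280

First date → JDN 2710606; second date → JDN 2710886.
The interval is |2710606 − 2710886| = 280 days.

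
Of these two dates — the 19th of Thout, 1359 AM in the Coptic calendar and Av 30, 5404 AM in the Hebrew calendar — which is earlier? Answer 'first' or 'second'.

First date → JDN 2321057; second date → JDN 2321763.
JDN 2321057 < JDN 2321763, so the first date is earlier.

first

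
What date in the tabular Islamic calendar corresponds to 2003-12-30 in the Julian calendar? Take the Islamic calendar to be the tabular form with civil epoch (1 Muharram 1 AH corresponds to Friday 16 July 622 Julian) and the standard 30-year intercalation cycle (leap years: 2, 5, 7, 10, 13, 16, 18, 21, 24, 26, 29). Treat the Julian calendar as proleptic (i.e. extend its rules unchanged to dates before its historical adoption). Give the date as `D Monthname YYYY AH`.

19 Dhu al-Qa'dah 1424 AH

The source date corresponds to 12 January 2004 in the Gregorian calendar (JDN 2453017).
That day falls on 19 Dhu al-Qa'dah 1424 AH in the tabular Islamic calendar.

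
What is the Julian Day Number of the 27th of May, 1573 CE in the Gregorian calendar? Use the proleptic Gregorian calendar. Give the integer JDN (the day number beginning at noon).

2295733

JDN 2451545 is 1 January 2000 CE (Gregorian); the target day is −155812 days from there, so JDN = 2295733.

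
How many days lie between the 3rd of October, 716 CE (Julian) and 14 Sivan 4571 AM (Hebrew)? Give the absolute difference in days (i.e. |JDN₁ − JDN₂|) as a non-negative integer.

34582

First date → JDN 1982853; second date → JDN 2017435.
The interval is |1982853 − 2017435| = 34582 days.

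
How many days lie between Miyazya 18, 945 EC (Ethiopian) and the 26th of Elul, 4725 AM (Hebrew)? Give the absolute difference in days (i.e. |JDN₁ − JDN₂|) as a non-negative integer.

4519

JDN of the first date = 2069244.
JDN of the second date = 2073763.
|2073763 − 2069244| = 4519.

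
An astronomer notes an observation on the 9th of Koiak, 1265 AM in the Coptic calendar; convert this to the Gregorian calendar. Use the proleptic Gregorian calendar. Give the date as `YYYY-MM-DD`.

Both dates share Julian Day Number 2286804; in the Gregorian calendar that is 15 December 1548 CE.

1548-12-15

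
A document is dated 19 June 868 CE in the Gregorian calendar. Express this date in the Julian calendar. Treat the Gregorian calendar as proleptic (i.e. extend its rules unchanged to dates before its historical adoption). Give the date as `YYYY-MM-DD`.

0868-06-15

The Julian–Gregorian offset here is 4 days (Julian trailing).
19 June 868 Gregorian − 4 days → 15 June 868 Julian.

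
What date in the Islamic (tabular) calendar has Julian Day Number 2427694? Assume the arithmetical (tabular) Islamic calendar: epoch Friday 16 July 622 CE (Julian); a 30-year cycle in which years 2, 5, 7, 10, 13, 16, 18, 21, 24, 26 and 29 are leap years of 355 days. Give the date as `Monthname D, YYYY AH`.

The Gregorian equivalent of JDN 2427694 is 13 September 1934.
In the tabular Islamic calendar that day is Jumada al-Thani 3, 1353 AH.

Jumada al-Thani 3, 1353 AH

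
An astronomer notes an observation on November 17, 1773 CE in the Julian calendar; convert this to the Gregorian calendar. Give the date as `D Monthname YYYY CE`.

At this point the Julian calendar is 11 days behind the Gregorian.
17 November 1773 Julian + 11 days → 28 November 1773 Gregorian.

28 November 1773 CE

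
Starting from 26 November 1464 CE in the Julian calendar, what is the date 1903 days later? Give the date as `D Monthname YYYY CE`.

11 February 1470 CE

Counting 1903 days forward from JDN 2256114 reaches JDN 2258017, which is 11 February 1470 CE.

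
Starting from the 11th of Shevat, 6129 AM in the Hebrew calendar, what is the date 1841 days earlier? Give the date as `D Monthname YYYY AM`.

Counting 1841 days back from JDN 2586338 reaches JDN 2584497, which is 29 Tevet 6124 AM.

29 Tevet 6124 AM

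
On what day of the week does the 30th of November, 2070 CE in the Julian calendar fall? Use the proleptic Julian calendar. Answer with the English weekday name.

In the Gregorian calendar this is 13 December 2070 (JDN 2477459).
Since JDN mod 7 = 5 (0 = Monday), the day is Saturday.

Saturday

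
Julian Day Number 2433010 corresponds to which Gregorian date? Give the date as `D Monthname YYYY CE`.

JDN 2451545 is 1 Jan 2000; 2433010 is −18535 days from there.

3 April 1949 CE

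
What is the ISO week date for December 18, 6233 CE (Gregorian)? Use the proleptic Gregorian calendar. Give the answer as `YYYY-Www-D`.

6233-W51-3

The weekday is Wednesday (ISO weekday 3).
That Wednesday belongs to ISO week 51 of ISO year 6233.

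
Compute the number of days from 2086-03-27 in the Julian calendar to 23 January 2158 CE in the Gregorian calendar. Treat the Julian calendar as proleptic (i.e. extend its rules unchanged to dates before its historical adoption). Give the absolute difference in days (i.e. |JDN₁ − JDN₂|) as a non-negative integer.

JDN of the first date = 2483055.
JDN of the second date = 2509276.
|2509276 − 2483055| = 26221.

26221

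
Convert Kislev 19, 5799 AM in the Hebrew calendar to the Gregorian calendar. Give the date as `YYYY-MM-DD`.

Both dates share Julian Day Number 2465774; in the Gregorian calendar that is 16 December 2038 CE.

2038-12-16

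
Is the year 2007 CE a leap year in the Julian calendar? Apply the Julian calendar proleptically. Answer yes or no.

no

2007 mod 4 = 3, so it is a common year in the Julian calendar.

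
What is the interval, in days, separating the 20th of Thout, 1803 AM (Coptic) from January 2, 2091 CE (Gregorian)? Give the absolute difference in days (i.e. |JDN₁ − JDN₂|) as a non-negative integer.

1555

JDN of the first date = 2483229.
JDN of the second date = 2484784.
|2484784 − 2483229| = 1555.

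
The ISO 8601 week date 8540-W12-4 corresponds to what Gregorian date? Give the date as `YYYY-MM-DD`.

ISO week 1 of 8540 is the week containing the first Thursday of 8540.
Week 12, day 4 (Thursday) lands on 8540-03-24.

8540-03-24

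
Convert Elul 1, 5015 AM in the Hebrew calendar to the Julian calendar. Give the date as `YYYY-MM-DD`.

Julian Day Number of the source date = 2179664.
Converting JDN 2179664 to the Julian calendar gives 6 August 1255 CE.

1255-08-06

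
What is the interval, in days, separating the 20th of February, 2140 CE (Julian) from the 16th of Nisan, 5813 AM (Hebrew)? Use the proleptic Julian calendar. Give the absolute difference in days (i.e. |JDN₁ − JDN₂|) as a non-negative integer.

First date → JDN 2502743; second date → JDN 2470997.
The interval is |2502743 − 2470997| = 31746 days.

31746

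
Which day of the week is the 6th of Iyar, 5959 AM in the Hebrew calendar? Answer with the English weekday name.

Thursday

Equivalently 2 May 2199 Gregorian, JDN 2524350.
2524350 ≡ 3 (mod 7); counting from Monday = 0 gives Thursday.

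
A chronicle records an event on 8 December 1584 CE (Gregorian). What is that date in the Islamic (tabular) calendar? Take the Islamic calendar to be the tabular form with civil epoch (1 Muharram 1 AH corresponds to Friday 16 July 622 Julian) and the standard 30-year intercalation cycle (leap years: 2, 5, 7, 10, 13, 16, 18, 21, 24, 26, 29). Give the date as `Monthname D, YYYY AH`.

Both dates share Julian Day Number 2299946; in the tabular Islamic calendar that is 5 Dhu al-Hijjah 992 AH.

Dhu al-Hijjah 5, 992 AH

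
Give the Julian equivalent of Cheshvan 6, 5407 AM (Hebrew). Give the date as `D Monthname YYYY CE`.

5 October 1646 CE

The source date corresponds to 15 October 1646 in the Gregorian calendar (JDN 2322537).
That day falls on 5 October 1646 CE in the Julian calendar.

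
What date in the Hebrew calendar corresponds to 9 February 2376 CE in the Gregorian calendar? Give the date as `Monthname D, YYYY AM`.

Both dates share Julian Day Number 2588915; in the Hebrew calendar that is 17 Shevat 6136 AM.

Shevat 17, 6136 AM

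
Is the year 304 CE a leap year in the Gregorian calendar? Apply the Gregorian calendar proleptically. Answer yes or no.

yes

304 is divisible by 4 and not by 100, so it is a leap year.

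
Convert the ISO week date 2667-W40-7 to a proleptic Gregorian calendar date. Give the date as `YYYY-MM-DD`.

2667-10-06

ISO week 1 of 2667 is the week containing the first Thursday of 2667.
Week 40, day 7 (Sunday) lands on 2667-10-06.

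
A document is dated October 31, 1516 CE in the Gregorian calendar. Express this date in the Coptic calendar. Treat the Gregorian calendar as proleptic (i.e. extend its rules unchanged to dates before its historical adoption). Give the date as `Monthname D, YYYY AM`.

Both dates share Julian Day Number 2275071; in the Coptic calendar that is 24 Paopi 1233 AM.

Paopi 24, 1233 AM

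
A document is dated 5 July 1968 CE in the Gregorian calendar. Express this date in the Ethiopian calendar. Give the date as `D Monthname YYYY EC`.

28 Sene 1960 EC

Julian Day Number of the source date = 2440043.
Converting JDN 2440043 to the Ethiopian calendar gives 28 Sene 1960 EC.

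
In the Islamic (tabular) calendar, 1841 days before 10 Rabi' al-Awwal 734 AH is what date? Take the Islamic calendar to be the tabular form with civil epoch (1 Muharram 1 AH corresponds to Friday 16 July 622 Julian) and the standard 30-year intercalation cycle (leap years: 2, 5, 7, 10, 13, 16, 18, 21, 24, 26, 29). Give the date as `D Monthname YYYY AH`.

Counting 1841 days back from JDN 2208259 reaches JDN 2206418, which is 29 Dhu al-Hijjah 728 AH.

29 Dhu al-Hijjah 728 AH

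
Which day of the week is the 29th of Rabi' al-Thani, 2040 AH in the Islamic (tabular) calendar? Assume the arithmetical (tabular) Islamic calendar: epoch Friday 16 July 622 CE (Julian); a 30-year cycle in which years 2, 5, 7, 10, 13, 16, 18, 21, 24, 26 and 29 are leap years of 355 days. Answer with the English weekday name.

Equivalently 25 February 2601 Gregorian, JDN 2671111.
JDN 2671111 mod 7 = 2, and JDN 0 was a Monday, so this is a Wednesday.

Wednesday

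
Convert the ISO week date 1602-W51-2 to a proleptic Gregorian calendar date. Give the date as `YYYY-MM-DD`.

ISO week 1 of 1602 is the week containing the first Thursday of 1602.
Week 51, day 2 (Tuesday) lands on 1602-12-17.

1602-12-17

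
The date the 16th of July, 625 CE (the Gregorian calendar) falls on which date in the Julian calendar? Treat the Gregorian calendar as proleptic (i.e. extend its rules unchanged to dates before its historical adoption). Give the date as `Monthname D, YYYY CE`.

The Julian–Gregorian offset here is 3 days (Julian trailing).
16 July 625 Gregorian − 3 days → 13 July 625 Julian.

July 13, 625 CE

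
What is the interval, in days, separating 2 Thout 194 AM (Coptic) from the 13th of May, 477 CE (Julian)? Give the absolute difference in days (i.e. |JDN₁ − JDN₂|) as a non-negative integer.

JDN of the first date = 1895524.
JDN of the second date = 1895415.
|1895415 − 1895524| = 109.

109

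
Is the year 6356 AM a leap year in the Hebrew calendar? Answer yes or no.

Hebrew year 6356 is year 10 of its 19-year Metonic cycle; leap years are at positions 3, 6, 8, 11, 14, 17, 19, so it is a common year (12 months).

no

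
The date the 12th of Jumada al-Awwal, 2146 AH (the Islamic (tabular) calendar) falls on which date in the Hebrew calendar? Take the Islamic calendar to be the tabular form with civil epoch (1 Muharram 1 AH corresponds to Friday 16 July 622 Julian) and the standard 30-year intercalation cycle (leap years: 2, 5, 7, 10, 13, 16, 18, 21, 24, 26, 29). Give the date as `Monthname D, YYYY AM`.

The source date corresponds to 11 January 2704 in the Gregorian calendar (JDN 2708685).
That day falls on 11 Tevet 6464 AM in the Hebrew calendar.

Tevet 11, 6464 AM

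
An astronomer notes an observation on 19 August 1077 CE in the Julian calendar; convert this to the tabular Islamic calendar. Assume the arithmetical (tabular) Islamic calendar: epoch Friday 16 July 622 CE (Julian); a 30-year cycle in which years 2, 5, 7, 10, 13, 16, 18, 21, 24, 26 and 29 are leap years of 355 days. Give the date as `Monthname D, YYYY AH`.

Muharram 26, 470 AH

The source date corresponds to 25 August 1077 in the proleptic Gregorian calendar (JDN 2114663).
That day falls on 26 Muharram 470 AH in the tabular Islamic calendar.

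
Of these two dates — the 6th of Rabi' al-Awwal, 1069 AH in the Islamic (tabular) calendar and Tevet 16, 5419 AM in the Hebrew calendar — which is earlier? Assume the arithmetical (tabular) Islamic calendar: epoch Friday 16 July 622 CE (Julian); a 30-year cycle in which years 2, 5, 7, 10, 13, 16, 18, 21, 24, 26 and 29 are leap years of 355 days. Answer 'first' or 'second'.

Converting both to JDN: 2326968 vs 2327008; the smaller is the first.

first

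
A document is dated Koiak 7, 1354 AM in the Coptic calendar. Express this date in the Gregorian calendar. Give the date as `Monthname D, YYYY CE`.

December 13, 1637 CE

Both dates share Julian Day Number 2319309; in the Gregorian calendar that is 13 December 1637 CE.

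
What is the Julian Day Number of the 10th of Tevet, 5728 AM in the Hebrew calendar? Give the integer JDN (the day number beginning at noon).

2439867

In the Gregorian calendar the same day is 11 January 1968.
JDN 2400001 is 17 November 1858 CE (Gregorian), MJD 0; the target day is +39866 days from there, so JDN = 2439867.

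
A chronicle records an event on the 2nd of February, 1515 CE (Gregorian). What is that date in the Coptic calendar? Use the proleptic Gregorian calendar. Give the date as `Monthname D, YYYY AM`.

Julian Day Number of the source date = 2274434.
Converting JDN 2274434 to the Coptic calendar gives 28 Tobi 1231 AM.

Tobi 28, 1231 AM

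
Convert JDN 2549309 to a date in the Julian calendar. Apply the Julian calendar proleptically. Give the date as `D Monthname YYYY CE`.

JDN 2549309 is 2 September 2267 in the Gregorian calendar.
In the Julian calendar that day is 18 August 2267 CE.

18 August 2267 CE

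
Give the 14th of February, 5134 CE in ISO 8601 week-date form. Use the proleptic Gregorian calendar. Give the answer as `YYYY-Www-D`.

5134-W07-3

The weekday is Wednesday (ISO weekday 3).
That Wednesday belongs to ISO week 7 of ISO year 5134.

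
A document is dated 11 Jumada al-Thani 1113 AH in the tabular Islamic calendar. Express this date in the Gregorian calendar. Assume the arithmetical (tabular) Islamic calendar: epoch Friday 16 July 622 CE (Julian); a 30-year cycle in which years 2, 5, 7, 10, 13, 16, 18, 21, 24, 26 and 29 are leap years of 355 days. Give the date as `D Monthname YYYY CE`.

13 November 1701 CE

Julian Day Number of the source date = 2342654.
Converting JDN 2342654 to the Gregorian calendar gives 13 November 1701 CE.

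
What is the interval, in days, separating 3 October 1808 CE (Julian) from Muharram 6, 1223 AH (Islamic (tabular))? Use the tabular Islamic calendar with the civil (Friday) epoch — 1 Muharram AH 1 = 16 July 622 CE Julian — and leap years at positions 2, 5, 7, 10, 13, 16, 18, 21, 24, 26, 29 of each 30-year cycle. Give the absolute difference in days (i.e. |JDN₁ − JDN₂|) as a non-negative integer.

JDN of the first date = 2381706.
JDN of the second date = 2381481.
|2381481 − 2381706| = 225.

225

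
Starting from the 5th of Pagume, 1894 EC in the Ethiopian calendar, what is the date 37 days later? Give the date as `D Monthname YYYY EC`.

7 Tikimt 1895 EC

The starting date is JDN 2416003; 2416003 + 37 = 2416040.
JDN 2416040 corresponds to 7 Tikimt 1895 EC.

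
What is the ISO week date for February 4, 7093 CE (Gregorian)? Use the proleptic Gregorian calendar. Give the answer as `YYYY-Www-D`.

7093-W05-6

The weekday is Saturday (ISO weekday 6).
That Saturday belongs to ISO week 5 of ISO year 7093.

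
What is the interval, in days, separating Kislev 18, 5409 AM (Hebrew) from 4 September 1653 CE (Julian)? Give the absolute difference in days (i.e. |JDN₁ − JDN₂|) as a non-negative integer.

1746

JDN of the first date = 2323317.
JDN of the second date = 2325063.
|2325063 − 2323317| = 1746.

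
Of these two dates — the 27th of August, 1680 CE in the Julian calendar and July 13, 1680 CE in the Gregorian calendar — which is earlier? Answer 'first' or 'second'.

second

First date → JDN 2334917; second date → JDN 2334862.
JDN 2334862 < JDN 2334917, so the second date is earlier.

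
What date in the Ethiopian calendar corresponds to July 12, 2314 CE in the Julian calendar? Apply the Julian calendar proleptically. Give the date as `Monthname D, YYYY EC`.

Hamle 18, 2306 EC

Julian Day Number of the source date = 2566439.
Converting JDN 2566439 to the Ethiopian calendar gives 18 Hamle 2306 EC.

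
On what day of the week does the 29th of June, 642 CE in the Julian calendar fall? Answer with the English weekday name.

Saturday

In the proleptic Gregorian calendar this is 2 July 642 (JDN 1955728).
Since JDN mod 7 = 5 (0 = Monday), the day is Saturday.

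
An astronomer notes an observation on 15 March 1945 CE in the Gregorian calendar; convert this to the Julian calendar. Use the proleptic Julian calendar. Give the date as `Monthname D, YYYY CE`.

March 2, 1945 CE

At this point the Julian calendar is 13 days behind the Gregorian.
15 March 1945 Gregorian − 13 days → 2 March 1945 Julian.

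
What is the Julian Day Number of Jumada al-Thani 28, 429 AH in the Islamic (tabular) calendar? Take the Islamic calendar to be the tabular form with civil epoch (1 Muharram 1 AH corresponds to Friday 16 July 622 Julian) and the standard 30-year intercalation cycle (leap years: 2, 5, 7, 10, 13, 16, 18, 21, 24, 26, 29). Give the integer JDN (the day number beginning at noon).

In the proleptic Gregorian calendar the same day is 13 April 1038.
JDN 2400001 is 17 November 1858 CE (Gregorian), MJD 0; the target day is −299717 days from there, so JDN = 2100284.

2100284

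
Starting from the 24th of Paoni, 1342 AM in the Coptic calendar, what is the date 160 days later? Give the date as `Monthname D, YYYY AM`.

JDN of the 24th of Paoni, 1342 AM = 2315123.
2315123 + 160 = 2315283.
JDN 2315283 in the Coptic calendar is Hathor 29, 1343 AM.

Hathor 29, 1343 AM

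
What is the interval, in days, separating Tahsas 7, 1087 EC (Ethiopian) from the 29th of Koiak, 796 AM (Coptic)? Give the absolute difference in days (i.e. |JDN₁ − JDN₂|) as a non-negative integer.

5456

First date → JDN 2120978; second date → JDN 2115522.
The interval is |2120978 − 2115522| = 5456 days.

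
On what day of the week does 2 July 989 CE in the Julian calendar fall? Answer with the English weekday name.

Tuesday

This is JDN 2082473 (7 July 989 Gregorian).
2082473 ≡ 1 (mod 7); counting from Monday = 0 gives Tuesday.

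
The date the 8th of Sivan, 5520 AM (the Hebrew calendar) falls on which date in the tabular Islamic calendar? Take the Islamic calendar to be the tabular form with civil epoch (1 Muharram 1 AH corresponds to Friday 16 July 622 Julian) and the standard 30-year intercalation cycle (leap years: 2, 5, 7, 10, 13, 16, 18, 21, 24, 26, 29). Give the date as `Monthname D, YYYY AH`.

Shawwal 7, 1173 AH

Julian Day Number of the source date = 2364030.
Converting JDN 2364030 to the tabular Islamic calendar gives 7 Shawwal 1173 AH.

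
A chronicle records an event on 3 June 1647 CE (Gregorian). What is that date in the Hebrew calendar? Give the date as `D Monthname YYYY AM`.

Both dates share Julian Day Number 2322768; in the Hebrew calendar that is 29 Iyar 5407 AM.

29 Iyar 5407 AM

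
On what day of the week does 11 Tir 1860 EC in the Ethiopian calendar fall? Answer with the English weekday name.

In the Gregorian calendar this is 19 January 1868 (JDN 2403351).
2403351 ≡ 6 (mod 7); counting from Monday = 0 gives Sunday.

Sunday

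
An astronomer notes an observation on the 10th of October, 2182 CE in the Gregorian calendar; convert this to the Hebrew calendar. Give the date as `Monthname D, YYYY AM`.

Tishrei 13, 5943 AM

Both dates share Julian Day Number 2518302; in the Hebrew calendar that is 13 Tishrei 5943 AM.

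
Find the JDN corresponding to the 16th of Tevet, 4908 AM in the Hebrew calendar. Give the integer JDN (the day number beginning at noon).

2140344

Equivalently 18 December 1147 (proleptic Gregorian).
JDN 2299161 is 15 October 1582 CE (Gregorian); the target day is −158817 days from there, so JDN = 2140344.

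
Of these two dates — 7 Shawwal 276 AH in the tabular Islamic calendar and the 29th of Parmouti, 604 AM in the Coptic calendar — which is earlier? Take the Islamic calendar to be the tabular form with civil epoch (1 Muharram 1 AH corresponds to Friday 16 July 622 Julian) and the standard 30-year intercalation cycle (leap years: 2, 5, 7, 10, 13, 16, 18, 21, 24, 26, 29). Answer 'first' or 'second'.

The two dates have Julian Day Numbers 2046163 and 2045514 respectively.
Since 2045514 < 2046163, the second date comes first.

second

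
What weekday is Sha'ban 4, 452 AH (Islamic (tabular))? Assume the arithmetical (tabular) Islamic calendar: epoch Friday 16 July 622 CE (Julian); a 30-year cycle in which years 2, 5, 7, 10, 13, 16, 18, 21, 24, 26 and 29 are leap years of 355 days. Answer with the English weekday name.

This is JDN 2108469 (9 September 1060 Gregorian).
Since JDN mod 7 = 6 (0 = Monday), the day is Sunday.

Sunday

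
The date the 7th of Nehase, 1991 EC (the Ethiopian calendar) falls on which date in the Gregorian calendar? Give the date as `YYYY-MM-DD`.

1999-08-13

Julian Day Number of the source date = 2451404.
Converting JDN 2451404 to the Gregorian calendar gives 13 August 1999 CE.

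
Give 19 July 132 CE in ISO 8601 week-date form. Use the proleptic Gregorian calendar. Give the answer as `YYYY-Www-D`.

The weekday is Saturday (ISO weekday 6).
That Saturday belongs to ISO week 29 of ISO year 132.

0132-W29-6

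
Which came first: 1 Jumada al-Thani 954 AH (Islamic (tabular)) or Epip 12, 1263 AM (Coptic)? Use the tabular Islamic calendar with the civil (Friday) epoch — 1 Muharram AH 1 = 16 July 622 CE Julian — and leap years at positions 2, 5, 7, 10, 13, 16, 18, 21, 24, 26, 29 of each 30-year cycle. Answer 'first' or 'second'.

Converting both to JDN: 2286299 vs 2286286; the smaller is the second.

second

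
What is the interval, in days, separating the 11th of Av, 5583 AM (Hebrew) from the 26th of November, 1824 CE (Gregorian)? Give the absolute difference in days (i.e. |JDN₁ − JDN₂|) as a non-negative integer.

JDN of the first date = 2387096.
JDN of the second date = 2387592.
|2387592 − 2387096| = 496.

496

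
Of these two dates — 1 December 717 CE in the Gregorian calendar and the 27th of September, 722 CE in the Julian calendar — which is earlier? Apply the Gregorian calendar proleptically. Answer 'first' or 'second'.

first

First date → JDN 1983273; second date → JDN 1985038.
JDN 1983273 < JDN 1985038, so the first date is earlier.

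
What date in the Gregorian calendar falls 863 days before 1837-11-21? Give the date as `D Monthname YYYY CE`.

The starting date is JDN 2392335; 2392335 − 863 = 2391472.
JDN 2391472 corresponds to 12 July 1835 CE.

12 July 1835 CE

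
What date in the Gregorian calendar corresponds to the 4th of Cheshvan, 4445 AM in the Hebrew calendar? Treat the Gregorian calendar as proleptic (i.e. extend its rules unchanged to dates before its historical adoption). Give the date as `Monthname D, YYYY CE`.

October 21, 684 CE

Both dates share Julian Day Number 1971180; in the Gregorian calendar that is 21 October 684 CE.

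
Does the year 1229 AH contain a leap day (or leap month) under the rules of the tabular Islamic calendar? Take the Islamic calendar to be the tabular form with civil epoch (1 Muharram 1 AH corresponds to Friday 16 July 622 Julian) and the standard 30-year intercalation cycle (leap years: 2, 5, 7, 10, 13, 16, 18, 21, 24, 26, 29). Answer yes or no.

yes

Year 1229 AH is year 29 of its 30-year cycle; leap positions are 2, 5, 7, 10, 13, 16, 18, 21, 24, 26, 29, so it is a leap year (355 days).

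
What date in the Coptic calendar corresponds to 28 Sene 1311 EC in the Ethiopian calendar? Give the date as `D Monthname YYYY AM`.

The source date corresponds to 30 June 1319 in the proleptic Gregorian calendar (JDN 2202995).
That day falls on 28 Paoni 1035 AM in the Coptic calendar.

28 Paoni 1035 AM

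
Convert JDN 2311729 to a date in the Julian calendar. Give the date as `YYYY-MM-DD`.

1617-03-03

The Gregorian equivalent of JDN 2311729 is 13 March 1617.
In the Julian calendar that day is 1617-03-03.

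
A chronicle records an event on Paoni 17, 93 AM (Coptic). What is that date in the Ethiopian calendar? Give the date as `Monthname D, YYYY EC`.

Both dates share Julian Day Number 1858919; in the Ethiopian calendar that is 17 Sene 369 EC.

Sene 17, 369 EC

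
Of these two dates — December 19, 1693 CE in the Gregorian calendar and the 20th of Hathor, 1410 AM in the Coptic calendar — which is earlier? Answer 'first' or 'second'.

First date → JDN 2339769; second date → JDN 2339746.
JDN 2339746 < JDN 2339769, so the second date is earlier.

second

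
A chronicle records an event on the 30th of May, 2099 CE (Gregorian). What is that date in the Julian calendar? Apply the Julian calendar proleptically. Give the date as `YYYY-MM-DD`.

2099-05-17

The Julian–Gregorian offset here is 13 days (Julian trailing).
30 May 2099 Gregorian − 13 days → 17 May 2099 Julian.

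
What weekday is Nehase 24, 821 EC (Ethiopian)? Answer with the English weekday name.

Equivalently 21 August 829 Gregorian, JDN 2024079.
Since JDN mod 7 = 1 (0 = Monday), the day is Tuesday.

Tuesday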